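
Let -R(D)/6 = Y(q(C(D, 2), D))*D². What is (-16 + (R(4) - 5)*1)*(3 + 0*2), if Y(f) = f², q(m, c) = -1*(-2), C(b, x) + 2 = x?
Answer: -1215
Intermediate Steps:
C(b, x) = -2 + x
q(m, c) = 2
R(D) = -24*D² (R(D) = -6*2²*D² = -24*D²)
(-16 + (R(4) - 5)*1)*(3 + 0*2) = (-16 + (-24*4² - 5)*1)*(3 + 0*2) = (-16 + (-24*16 - 5)*1)*(3 + 0) = (-16 + (-384 - 5)*1)*3 = (-16 - 389*1)*3 = (-16 - 389)*3 = -405*3 = -1215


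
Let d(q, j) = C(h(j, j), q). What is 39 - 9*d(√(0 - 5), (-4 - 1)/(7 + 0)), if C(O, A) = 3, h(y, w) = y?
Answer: 12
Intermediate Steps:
d(q, j) = 3
39 - 9*d(√(0 - 5), (-4 - 1)/(7 + 0)) = 39 - 9*3 = 39 - 27 = 12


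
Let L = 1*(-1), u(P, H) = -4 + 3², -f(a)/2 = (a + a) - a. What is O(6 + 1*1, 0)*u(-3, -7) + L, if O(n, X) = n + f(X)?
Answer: 34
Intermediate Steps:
f(a) = -2*a (f(a) = -2*((a + a) - a) = -2*(2*a - a) = -2*a)
u(P, H) = 5 (u(P, H) = -4 + 9 = 5)
L = -1
O(n, X) = n - 2*X
O(6 + 1*1, 0)*u(-3, -7) + L = ((6 + 1*1) - 2*0)*5 - 1 = ((6 + 1) + 0)*5 - 1 = (7 + 0)*5 - 1 = 7*5 - 1 = 35 - 1 = 34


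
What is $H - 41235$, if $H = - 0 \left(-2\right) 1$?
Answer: $-41235$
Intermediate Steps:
$H = 0$ ($H = - 0 \cdot 1 = \left(-1\right) 0 = 0$)
$H - 41235 = 0 - 41235 = -41235$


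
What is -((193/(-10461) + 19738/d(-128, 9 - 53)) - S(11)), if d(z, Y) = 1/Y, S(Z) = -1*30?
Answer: 9084771955/10461 ≈ 8.6844e+5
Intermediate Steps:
S(Z) = -30
-((193/(-10461) + 19738/d(-128, 9 - 53)) - S(11)) = -((193/(-10461) + 19738/(1/(9 - 53))) - 1*(-30)) = -((193*(-1/10461) + 19738/(1/(-44))) + 30) = -((-193/10461 + 19738/(-1/44)) + 30) = -((-193/10461 + 19738*(-44)) + 30) = -((-193/10461 - 868472) + 30) = -(-9085085785/10461 + 30) = -1*(-9084771955/10461) = 9084771955/10461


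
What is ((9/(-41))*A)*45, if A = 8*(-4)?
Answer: 12960/41 ≈ 316.10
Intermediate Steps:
A = -32
((9/(-41))*A)*45 = ((9/(-41))*(-32))*45 = ((9*(-1/41))*(-32))*45 = -9/41*(-32)*45 = (288/41)*45 = 12960/41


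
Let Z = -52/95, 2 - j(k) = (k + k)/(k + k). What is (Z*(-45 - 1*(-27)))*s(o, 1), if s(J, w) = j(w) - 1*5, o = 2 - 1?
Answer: -3744/95 ≈ -39.411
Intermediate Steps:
o = 1
j(k) = 1 (j(k) = 2 - (k + k)/(k + k) = 2 - 2*k/(2*k) = 2 - 2*k*1/(2*k) = 2 - 1*1 = 2 - 1 = 1)
s(J, w) = -4 (s(J, w) = 1 - 1*5 = 1 - 5 = -4)
Z = -52/95 (Z = -52*1/95 = -52/95 ≈ -0.54737)
(Z*(-45 - 1*(-27)))*s(o, 1) = -52*(-45 - 1*(-27))/95*(-4) = -52*(-45 + 27)/95*(-4) = -52/95*(-18)*(-4) = (936/95)*(-4) = -3744/95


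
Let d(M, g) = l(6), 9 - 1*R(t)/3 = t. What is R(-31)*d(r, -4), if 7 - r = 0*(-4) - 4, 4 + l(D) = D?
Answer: 240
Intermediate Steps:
l(D) = -4 + D
R(t) = 27 - 3*t
r = 11 (r = 7 - (0*(-4) - 4) = 7 - (0 - 4) = 7 - 1*(-4) = 7 + 4 = 11)
d(M, g) = 2 (d(M, g) = -4 + 6 = 2)
R(-31)*d(r, -4) = (27 - 3*(-31))*2 = (27 + 93)*2 = 120*2 = 240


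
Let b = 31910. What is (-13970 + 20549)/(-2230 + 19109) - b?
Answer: -538602311/16879 ≈ -31910.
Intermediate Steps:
(-13970 + 20549)/(-2230 + 19109) - b = (-13970 + 20549)/(-2230 + 19109) - 1*31910 = 6579/16879 - 31910 = -538602311/16879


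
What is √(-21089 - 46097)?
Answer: I*√67186 ≈ 259.2*I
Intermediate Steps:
√(-21089 - 46097) = √(-67186) = I*√67186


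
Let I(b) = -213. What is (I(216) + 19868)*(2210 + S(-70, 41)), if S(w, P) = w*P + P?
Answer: -12166445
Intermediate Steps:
S(w, P) = P + P*w (S(w, P) = P*w + P = P + P*w)
(I(216) + 19868)*(2210 + S(-70, 41)) = (-213 + 19868)*(2210 + 41*(1 - 70)) = 19655*(2210 + 41*(-69)) = 19655*(2210 - 2829) = 19655*(-619) = -12166445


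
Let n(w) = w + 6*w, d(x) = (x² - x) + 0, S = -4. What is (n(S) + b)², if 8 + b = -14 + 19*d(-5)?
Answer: 270400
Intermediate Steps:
d(x) = x² - x
n(w) = 7*w
b = 548 (b = -8 + (-14 + 19*(-5*(-1 - 5))) = -8 + (-14 + 19*(-5*(-6))) = -8 + (-14 + 19*30) = -8 + (-14 + 570) = -8 + 556 = 548)
(n(S) + b)² = (7*(-4) + 548)² = (-28 + 548)² = 520² = 270400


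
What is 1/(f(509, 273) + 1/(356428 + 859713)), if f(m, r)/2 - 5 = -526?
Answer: -1216141/1267218921 ≈ -0.00095969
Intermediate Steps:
f(m, r) = -1042 (f(m, r) = 10 + 2*(-526) = 10 - 1052 = -1042)
1/(f(509, 273) + 1/(356428 + 859713)) = 1/(-1042 + 1/(356428 + 859713)) = 1/(-1042 + 1/1216141) = 1/(-1267218921/1216141) = -1216141/1267218921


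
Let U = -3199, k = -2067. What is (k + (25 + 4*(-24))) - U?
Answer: 1061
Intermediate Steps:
(k + (25 + 4*(-24))) - U = (-2067 + (25 + 4*(-24))) - 1*(-3199) = (-2067 + (25 - 96)) + 3199 = (-2067 - 71) + 3199 = -2138 + 3199 = 1061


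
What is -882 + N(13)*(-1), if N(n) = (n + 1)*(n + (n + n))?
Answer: -1428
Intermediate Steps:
N(n) = 3*n*(1 + n) (N(n) = (1 + n)*(n + 2*n) = (1 + n)*(3*n) = 3*n*(1 + n))
-882 + N(13)*(-1) = -882 + (3*13*(1 + 13))*(-1) = -882 + (3*13*14)*(-1) = -882 + 546*(-1) = -882 - 546 = -1428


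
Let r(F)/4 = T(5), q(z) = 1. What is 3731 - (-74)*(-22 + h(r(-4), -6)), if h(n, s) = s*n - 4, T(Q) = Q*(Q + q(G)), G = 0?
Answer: -51473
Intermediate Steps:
T(Q) = Q*(1 + Q) (T(Q) = Q*(Q + 1) = Q*(1 + Q))
r(F) = 120 (r(F) = 4*(5*(1 + 5)) = 4*(5*6) = 4*30 = 120)
h(n, s) = -4 + n*s (h(n, s) = n*s - 4 = -4 + n*s)
3731 - (-74)*(-22 + h(r(-4), -6)) = 3731 - (-74)*(-22 + (-4 + 120*(-6))) = 3731 - (-74)*(-22 + (-4 - 720)) = 3731 - (-74)*(-22 - 724) = 3731 - (-74)*(-746) = 3731 - 1*55204 = 3731 - 55204 = -51473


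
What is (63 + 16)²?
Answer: 6241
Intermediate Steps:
(63 + 16)² = 79² = 6241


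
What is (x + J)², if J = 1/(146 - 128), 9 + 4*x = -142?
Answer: 1841449/1296 ≈ 1420.9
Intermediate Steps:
x = -151/4 (x = -9/4 + (¼)*(-142) = -9/4 - 71/2 = -151/4 ≈ -37.750)
J = 1/18 ≈ 0.055556
(x + J)² = (-151/4 + 1/18)² = (-1357/36)² = 1841449/1296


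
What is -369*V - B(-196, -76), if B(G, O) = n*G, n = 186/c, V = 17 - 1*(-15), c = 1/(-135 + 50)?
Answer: -3110568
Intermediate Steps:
c = -1/85 (c = 1/(-85) = -1/85 ≈ -0.011765)
V = 32 (V = 17 + 15 = 32)
n = -15810 (n = 186/(-1/85) = 186*(-85) = -15810)
B(G, O) = -15810*G
-369*V - B(-196, -76) = -369*32 - (-15810)*(-196) = -11808 - 1*3098760 = -11808 - 3098760 = -3110568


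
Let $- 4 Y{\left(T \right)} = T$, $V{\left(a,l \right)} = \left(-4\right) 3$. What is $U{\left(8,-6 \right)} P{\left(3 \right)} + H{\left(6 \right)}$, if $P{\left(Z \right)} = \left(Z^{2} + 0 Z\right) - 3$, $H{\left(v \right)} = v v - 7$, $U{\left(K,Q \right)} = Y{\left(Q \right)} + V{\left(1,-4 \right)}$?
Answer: $-34$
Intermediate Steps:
$V{\left(a,l \right)} = -12$
$Y{\left(T \right)} = - \frac{T}{4}$
$U{\left(K,Q \right)} = -12 - \frac{Q}{4}$ ($U{\left(K,Q \right)} = - \frac{Q}{4} - 12 = -12 - \frac{Q}{4}$)
$H{\left(v \right)} = -7 + v^{2}$ ($H{\left(v \right)} = v^{2} - 7 = -7 + v^{2}$)
$P{\left(Z \right)} = -3 + Z^{2}$ ($P{\left(Z \right)} = \left(Z^{2} + 0\right) - 3 = Z^{2} - 3 = -3 + Z^{2}$)
$U{\left(8,-6 \right)} P{\left(3 \right)} + H{\left(6 \right)} = \left(-12 - - \frac{3}{2}\right) \left(-3 + 3^{2}\right) - \left(7 - 6^{2}\right) = \left(-12 + \frac{3}{2}\right) \left(-3 + 9\right) + \left(-7 + 36\right) = \left(- \frac{21}{2}\right) 6 + 29 = -63 + 29 = -34$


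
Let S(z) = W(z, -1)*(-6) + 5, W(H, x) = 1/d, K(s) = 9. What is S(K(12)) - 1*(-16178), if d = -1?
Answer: 16189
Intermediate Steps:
W(H, x) = -1 (W(H, x) = 1/(-1) = -1)
S(z) = 11 (S(z) = -1*(-6) + 5 = 6 + 5 = 11)
S(K(12)) - 1*(-16178) = 11 - 1*(-16178) = 11 + 16178 = 16189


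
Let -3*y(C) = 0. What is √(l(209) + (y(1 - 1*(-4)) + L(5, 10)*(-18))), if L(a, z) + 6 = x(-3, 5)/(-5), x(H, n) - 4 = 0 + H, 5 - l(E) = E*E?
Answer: I*√1089110/5 ≈ 208.72*I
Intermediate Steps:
l(E) = 5 - E² (l(E) = 5 - E*E = 5 - E²)
y(C) = 0 (y(C) = -⅓*0 = 0)
x(H, n) = 4 + H (x(H, n) = 4 + (0 + H) = 4 + H)
L(a, z) = -31/5 (L(a, z) = -6 + (4 - 3)/(-5) = -6 + 1*(-⅕) = -6 - ⅕ = -31/5)
√(l(209) + (y(1 - 1*(-4)) + L(5, 10)*(-18))) = √((5 - 1*209²) + (0 - 31/5*(-18))) = √((5 - 1*43681) + (0 + 558/5)) = √((5 - 43681) + 558/5) = √(-43676 + 558/5) = √(-217822/5) = I*√1089110/5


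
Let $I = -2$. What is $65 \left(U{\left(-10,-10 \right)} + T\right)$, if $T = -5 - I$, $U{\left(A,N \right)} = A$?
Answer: $-845$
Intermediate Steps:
$T = -3$ ($T = -5 - -2 = -5 + 2 = -3$)
$65 \left(U{\left(-10,-10 \right)} + T\right) = 65 \left(-10 - 3\right) = 65 \left(-13\right) = -845$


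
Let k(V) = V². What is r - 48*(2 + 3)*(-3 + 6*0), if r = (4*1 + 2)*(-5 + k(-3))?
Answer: 744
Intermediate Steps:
r = 24 (r = (4*1 + 2)*(-5 + (-3)²) = (4 + 2)*(-5 + 9) = 6*4 = 24)
r - 48*(2 + 3)*(-3 + 6*0) = 24 - 48*(2 + 3)*(-3 + 6*0) = 24 - 240*(-3 + 0) = 24 - 240*(-3) = 24 - 48*(-15) = 24 + 720 = 744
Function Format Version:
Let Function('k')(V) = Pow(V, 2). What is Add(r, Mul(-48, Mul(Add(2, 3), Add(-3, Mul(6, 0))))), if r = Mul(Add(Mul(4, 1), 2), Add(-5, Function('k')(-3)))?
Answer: 744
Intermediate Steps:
r = 24 (r = Mul(Add(Mul(4, 1), 2), Add(-5, Pow(-3, 2))) = Mul(Add(4, 2), Add(-5, 9)) = Mul(6, 4) = 24)
Add(r, Mul(-48, Mul(Add(2, 3), Add(-3, Mul(6, 0))))) = Add(24, Mul(-48, Mul(Add(2, 3), Add(-3, Mul(6, 0))))) = Add(24, Mul(-48, Mul(5, Add(-3, 0)))) = Add(24, Mul(-48, Mul(5, -3))) = Add(24, Mul(-48, -15)) = Add(24, 720) = 744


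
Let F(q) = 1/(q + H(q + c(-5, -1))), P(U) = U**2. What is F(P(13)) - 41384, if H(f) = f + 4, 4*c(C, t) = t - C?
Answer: -14194711/343 ≈ -41384.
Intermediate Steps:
c(C, t) = -C/4 + t/4 (c(C, t) = (t - C)/4 = -C/4 + t/4)
H(f) = 4 + f
F(q) = 1/(5 + 2*q) (F(q) = 1/(q + (4 + (q + (-1/4*(-5) + (1/4)*(-1))))) = 1/(q + (4 + (q + (5/4 - 1/4)))) = 1/(q + (4 + (q + 1))) = 1/(q + (4 + (1 + q))) = 1/(q + (5 + q)) = 1/(5 + 2*q))
F(P(13)) - 41384 = 1/(5 + 2*13**2) - 41384 = 1/(5 + 2*169) - 41384 = 1/(5 + 338) - 41384 = 1/343 - 41384 = -14194711/343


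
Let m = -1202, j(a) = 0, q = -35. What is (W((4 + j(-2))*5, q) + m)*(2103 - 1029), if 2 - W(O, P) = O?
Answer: -1310280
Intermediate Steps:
W(O, P) = 2 - O
(W((4 + j(-2))*5, q) + m)*(2103 - 1029) = ((2 - (4 + 0)*5) - 1202)*(2103 - 1029) = ((2 - 4*5) - 1202)*1074 = ((2 - 1*20) - 1202)*1074 = ((2 - 20) - 1202)*1074 = (-18 - 1202)*1074 = -1220*1074 = -1310280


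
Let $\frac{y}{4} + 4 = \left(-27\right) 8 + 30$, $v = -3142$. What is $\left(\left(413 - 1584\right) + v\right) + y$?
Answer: $-5073$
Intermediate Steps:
$y = -760$ ($y = -16 + 4 \left(\left(-27\right) 8 + 30\right) = -16 + 4 \left(-216 + 30\right) = -16 + 4 \left(-186\right) = -16 - 744 = -760$)
$\left(\left(413 - 1584\right) + v\right) + y = \left(\left(413 - 1584\right) - 3142\right) - 760 = \left(-1171 - 3142\right) - 760 = -4313 - 760 = -5073$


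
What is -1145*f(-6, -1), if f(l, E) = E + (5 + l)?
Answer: 2290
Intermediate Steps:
f(l, E) = 5 + E + l
-1145*f(-6, -1) = -1145*(5 - 1 - 6) = -1145*(-2) = 2290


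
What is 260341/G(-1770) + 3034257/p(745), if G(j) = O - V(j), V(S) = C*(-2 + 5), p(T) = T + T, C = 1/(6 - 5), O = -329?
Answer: 309732617/247340 ≈ 1252.3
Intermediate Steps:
C = 1 (C = 1/1 = 1)
p(T) = 2*T
V(S) = 3 (V(S) = 1*(-2 + 5) = 1*3 = 3)
G(j) = -332 (G(j) = -329 - 1*3 = -329 - 3 = -332)
260341/G(-1770) + 3034257/p(745) = 260341/(-332) + 3034257/((2*745)) = 260341*(-1/332) + 3034257/1490 = -260341/332 + 3034257*(1/1490) = -260341/332 + 3034257/1490 = 309732617/247340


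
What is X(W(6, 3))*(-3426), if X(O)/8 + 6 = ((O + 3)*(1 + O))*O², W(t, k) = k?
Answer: -5755680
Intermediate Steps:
X(O) = -48 + 8*O²*(1 + O)*(3 + O) (X(O) = -48 + 8*(((O + 3)*(1 + O))*O²) = -48 + 8*(((3 + O)*(1 + O))*O²) = -48 + 8*(((1 + O)*(3 + O))*O²) = -48 + 8*(O²*(1 + O)*(3 + O)) = -48 + 8*O²*(1 + O)*(3 + O))
X(W(6, 3))*(-3426) = (-48 + 8*3⁴ + 24*3² + 32*3³)*(-3426) = (-48 + 8*81 + 24*9 + 32*27)*(-3426) = (-48 + 648 + 216 + 864)*(-3426) = 1680*(-3426) = -5755680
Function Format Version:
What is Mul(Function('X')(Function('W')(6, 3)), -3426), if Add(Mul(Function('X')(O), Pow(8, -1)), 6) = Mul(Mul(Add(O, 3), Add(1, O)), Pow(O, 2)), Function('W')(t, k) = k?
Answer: -5755680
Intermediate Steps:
Function('X')(O) = Add(-48, Mul(8, Pow(O, 2), Add(1, O), Add(3, O))) (Function('X')(O) = Add(-48, Mul(8, Mul(Mul(Add(O, 3), Add(1, O)), Pow(O, 2)))) = Add(-48, Mul(8, Mul(Mul(Add(3, O), Add(1, O)), Pow(O, 2)))) = Add(-48, Mul(8, Mul(Mul(Add(1, O), Add(3, O)), Pow(O, 2)))) = Add(-48, Mul(8, Mul(Pow(O, 2), Add(1, O), Add(3, O)))) = Add(-48, Mul(8, Pow(O, 2), Add(1, O), Add(3, O))))
Mul(Function('X')(Function('W')(6, 3)), -3426) = Mul(Add(-48, Mul(8, Pow(3, 4)), Mul(24, Pow(3, 2)), Mul(32, Pow(3, 3))), -3426) = Mul(Add(-48, Mul(8, 81), Mul(24, 9), Mul(32, 27)), -3426) = Mul(Add(-48, 648, 216, 864), -3426) = Mul(1680, -3426) = -5755680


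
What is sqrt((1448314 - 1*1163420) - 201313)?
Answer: sqrt(83581) ≈ 289.10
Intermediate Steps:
sqrt((1448314 - 1*1163420) - 201313) = sqrt((1448314 - 1163420) - 201313) = sqrt(284894 - 201313) = sqrt(83581)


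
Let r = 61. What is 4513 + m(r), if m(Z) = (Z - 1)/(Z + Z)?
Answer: 275323/61 ≈ 4513.5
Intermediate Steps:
m(Z) = (-1 + Z)/(2*Z) (m(Z) = (-1 + Z)/((2*Z)) = (-1 + Z)*(1/(2*Z)) = (-1 + Z)/(2*Z))
4513 + m(r) = 4513 + (1/2)*(-1 + 61)/61 = 4513 + (1/2)*(1/61)*60 = 4513 + 30/61 = 275323/61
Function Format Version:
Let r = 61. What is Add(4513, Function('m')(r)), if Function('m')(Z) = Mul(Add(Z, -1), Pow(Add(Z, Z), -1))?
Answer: Rational(275323, 61) ≈ 4513.5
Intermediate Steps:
Function('m')(Z) = Mul(Rational(1, 2), Pow(Z, -1), Add(-1, Z)) (Function('m')(Z) = Mul(Add(-1, Z), Pow(Mul(2, Z), -1)) = Mul(Add(-1, Z), Mul(Rational(1, 2), Pow(Z, -1))) = Mul(Rational(1, 2), Pow(Z, -1), Add(-1, Z)))
Add(4513, Function('m')(r)) = Add(4513, Mul(Rational(1, 2), Pow(61, -1), Add(-1, 61))) = Add(4513, Mul(Rational(1, 2), Rational(1, 61), 60)) = Add(4513, Rational(30, 61)) = Rational(275323, 61)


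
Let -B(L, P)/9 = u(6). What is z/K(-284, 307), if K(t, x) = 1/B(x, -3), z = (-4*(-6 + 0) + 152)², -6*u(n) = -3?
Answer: -139392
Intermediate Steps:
u(n) = ½ (u(n) = -⅙*(-3) = ½)
B(L, P) = -9/2 (B(L, P) = -9*½ = -9/2)
z = 30976 (z = (-4*(-6) + 152)² = (24 + 152)² = 176² = 30976)
K(t, x) = -2/9 (K(t, x) = 1/(-9/2) = -2/9)
z/K(-284, 307) = 30976/(-2/9) = 30976*(-9/2) = -139392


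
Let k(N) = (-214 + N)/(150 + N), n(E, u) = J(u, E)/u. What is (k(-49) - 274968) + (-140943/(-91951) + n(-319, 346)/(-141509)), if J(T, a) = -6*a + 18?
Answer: -62516094970496641832/227356824892907 ≈ -2.7497e+5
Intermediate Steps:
J(T, a) = 18 - 6*a
n(E, u) = (18 - 6*E)/u
k(N) = (-214 + N)/(150 + N)
(k(-49) - 274968) + (-140943/(-91951) + n(-319, 346)/(-141509)) = ((-214 - 49)/(150 - 49) - 274968) + (-140943/(-91951) + (6*(3 - 1*(-319))/346)/(-141509)) = (-263/101 - 274968) + (-140943*(-1/91951) + (6*(1/346)*(3 + 319))*(-1/141509)) = ((1/101)*(-263) - 274968) + (140943/91951 + (6*(1/346)*322)*(-1/141509)) = (-263/101 - 274968) + (140943/91951 + (966/173)*(-1/141509)) = -27772031/101 + (140943/91951 - 966/24481057) = -27772031/101 + 3450344792085/2251057672207 = -62516094970496641832/227356824892907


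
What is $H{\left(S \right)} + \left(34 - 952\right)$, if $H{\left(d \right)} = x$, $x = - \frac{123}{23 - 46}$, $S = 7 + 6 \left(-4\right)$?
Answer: $- \frac{20991}{23} \approx -912.65$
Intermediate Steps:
$S = -17$ ($S = 7 - 24 = -17$)
$x = \frac{123}{23}$ ($x = - \frac{123}{23 - 46} = - \frac{123}{-23} = \left(-123\right) \left(- \frac{1}{23}\right) = \frac{123}{23} \approx 5.3478$)
$H{\left(d \right)} = \frac{123}{23}$
$H{\left(S \right)} + \left(34 - 952\right) = \frac{123}{23} + \left(34 - 952\right) = \frac{123}{23} - 918 = - \frac{20991}{23}$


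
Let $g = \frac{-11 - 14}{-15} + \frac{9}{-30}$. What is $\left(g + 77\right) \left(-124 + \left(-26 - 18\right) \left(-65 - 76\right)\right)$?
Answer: $\frac{1429408}{3} \approx 4.7647 \cdot 10^{5}$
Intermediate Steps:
$g = \frac{41}{30}$ ($g = \left(-11 - 14\right) \left(- \frac{1}{15}\right) + 9 \left(- \frac{1}{30}\right) = \left(-25\right) \left(- \frac{1}{15}\right) - \frac{3}{10} = \frac{5}{3} - \frac{3}{10} = \frac{41}{30} \approx 1.3667$)
$\left(g + 77\right) \left(-124 + \left(-26 - 18\right) \left(-65 - 76\right)\right) = \left(\frac{41}{30} + 77\right) \left(-124 + \left(-26 - 18\right) \left(-65 - 76\right)\right) = \frac{2351 \left(-124 - -6204\right)}{30} = \frac{2351 \left(-124 + 6204\right)}{30} = \frac{2351}{30} \cdot 6080 = \frac{1429408}{3}$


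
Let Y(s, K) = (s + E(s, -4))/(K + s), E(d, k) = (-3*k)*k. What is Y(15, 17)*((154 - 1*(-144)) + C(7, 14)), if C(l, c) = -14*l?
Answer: -825/4 ≈ -206.25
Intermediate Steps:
E(d, k) = -3*k²
Y(s, K) = (-48 + s)/(K + s) (Y(s, K) = (s - 3*(-4)²)/(K + s) = (s - 3*16)/(K + s) = (s - 48)/(K + s) = (-48 + s)/(K + s))
Y(15, 17)*((154 - 1*(-144)) + C(7, 14)) = ((-48 + 15)/(17 + 15))*((154 - 1*(-144)) - 14*7) = (-33/32)*((154 + 144) - 98) = ((1/32)*(-33))*(298 - 98) = -33/32*200 = -825/4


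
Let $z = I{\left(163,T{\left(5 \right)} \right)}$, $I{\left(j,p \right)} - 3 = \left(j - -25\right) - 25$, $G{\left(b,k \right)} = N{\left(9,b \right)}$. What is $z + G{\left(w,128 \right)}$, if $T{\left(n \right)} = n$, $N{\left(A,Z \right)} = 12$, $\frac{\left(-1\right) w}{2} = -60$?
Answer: $178$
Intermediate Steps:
$w = 120$ ($w = \left(-2\right) \left(-60\right) = 120$)
$G{\left(b,k \right)} = 12$
$I{\left(j,p \right)} = 3 + j$ ($I{\left(j,p \right)} = 3 + \left(\left(j - -25\right) - 25\right) = 3 + \left(\left(j + 25\right) - 25\right) = 3 + \left(\left(25 + j\right) - 25\right) = 3 + j$)
$z = 166$ ($z = 3 + 163 = 166$)
$z + G{\left(w,128 \right)} = 166 + 12 = 178$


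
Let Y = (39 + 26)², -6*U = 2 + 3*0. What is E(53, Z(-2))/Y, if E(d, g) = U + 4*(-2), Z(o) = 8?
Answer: -1/507 ≈ -0.0019724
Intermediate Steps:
U = -⅓ (U = -(2 + 3*0)/6 = -(2 + 0)/6 = -⅙*2 = -⅓ ≈ -0.33333)
Y = 4225 (Y = 65² = 4225)
E(d, g) = -25/3 (E(d, g) = -⅓ + 4*(-2) = -⅓ - 8 = -25/3)
E(53, Z(-2))/Y = -25/3/4225 = -25/3*1/4225 = -1/507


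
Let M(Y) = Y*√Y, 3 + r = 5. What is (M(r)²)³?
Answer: 512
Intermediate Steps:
r = 2 (r = -3 + 5 = 2)
M(Y) = Y^(3/2)
(M(r)²)³ = ((2^(3/2))²)³ = ((2*√2)²)³ = 8³ = 512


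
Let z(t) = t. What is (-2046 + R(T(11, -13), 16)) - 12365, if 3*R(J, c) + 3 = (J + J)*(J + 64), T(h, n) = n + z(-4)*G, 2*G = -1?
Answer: -44402/3 ≈ -14801.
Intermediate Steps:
G = -½ (G = (½)*(-1) = -½ ≈ -0.50000)
T(h, n) = 2 + n (T(h, n) = n - 4*(-½) = n + 2 = 2 + n)
R(J, c) = -1 + 2*J*(64 + J)/3 (R(J, c) = -1 + ((J + J)*(J + 64))/3 = -1 + ((2*J)*(64 + J))/3 = -1 + (2*J*(64 + J))/3 = -1 + 2*J*(64 + J)/3)
(-2046 + R(T(11, -13), 16)) - 12365 = (-2046 + (-1 + 2*(2 - 13)²/3 + 128*(2 - 13)/3)) - 12365 = (-2046 + (-1 + (⅔)*(-11)² + (128/3)*(-11))) - 12365 = (-2046 + (-1 + (⅔)*121 - 1408/3)) - 12365 = (-2046 + (-1 + 242/3 - 1408/3)) - 12365 = (-2046 - 1169/3) - 12365 = -7307/3 - 12365 = -44402/3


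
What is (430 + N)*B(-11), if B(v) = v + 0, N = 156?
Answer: -6446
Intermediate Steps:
B(v) = v
(430 + N)*B(-11) = (430 + 156)*(-11) = 586*(-11) = -6446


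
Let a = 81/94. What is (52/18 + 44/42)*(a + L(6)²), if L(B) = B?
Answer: 6820/47 ≈ 145.11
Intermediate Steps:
a = 81/94 (a = 81*(1/94) = 81/94 ≈ 0.86170)
(52/18 + 44/42)*(a + L(6)²) = (52/18 + 44/42)*(81/94 + 6²) = (52*(1/18) + 44*(1/42))*(81/94 + 36) = (26/9 + 22/21)*(3465/94) = (248/63)*(3465/94) = 6820/47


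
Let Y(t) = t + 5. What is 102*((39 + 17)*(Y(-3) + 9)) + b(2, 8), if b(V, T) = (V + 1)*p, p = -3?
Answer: 62823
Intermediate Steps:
Y(t) = 5 + t
b(V, T) = -3 - 3*V (b(V, T) = (V + 1)*(-3) = (1 + V)*(-3) = -3 - 3*V)
102*((39 + 17)*(Y(-3) + 9)) + b(2, 8) = 102*((39 + 17)*((5 - 3) + 9)) + (-3 - 3*2) = 102*(56*(2 + 9)) + (-3 - 6) = 102*(56*11) - 9 = 102*616 - 9 = 62832 - 9 = 62823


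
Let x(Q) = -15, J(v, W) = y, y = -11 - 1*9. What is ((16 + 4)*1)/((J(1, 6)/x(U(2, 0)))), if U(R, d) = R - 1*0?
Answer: 15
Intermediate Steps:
y = -20 (y = -11 - 9 = -20)
U(R, d) = R (U(R, d) = R + 0 = R)
J(v, W) = -20
((16 + 4)*1)/((J(1, 6)/x(U(2, 0)))) = ((16 + 4)*1)/((-20/(-15))) = (20*1)/((-20*(-1/15))) = 20/(4/3) = 20*(¾) = 15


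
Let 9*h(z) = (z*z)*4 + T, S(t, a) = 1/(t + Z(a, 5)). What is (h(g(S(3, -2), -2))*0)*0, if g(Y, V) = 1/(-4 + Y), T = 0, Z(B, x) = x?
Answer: 0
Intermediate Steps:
S(t, a) = 1/(5 + t) (S(t, a) = 1/(t + 5) = 1/(5 + t))
h(z) = 4*z²/9 (h(z) = ((z*z)*4 + 0)/9 = (z²*4 + 0)/9 = (4*z² + 0)/9 = (4*z²)/9 = 4*z²/9)
(h(g(S(3, -2), -2))*0)*0 = ((4*(1/(-4 + 1/(5 + 3)))²/9)*0)*0 = ((4*(1/(-4 + 1/8))²/9)*0)*0 = ((4*(1/(-4 + ⅛))²/9)*0)*0 = ((4*(1/(-31/8))²/9)*0)*0 = ((4*(-8/31)²/9)*0)*0 = (((4/9)*(64/961))*0)*0 = ((256/8649)*0)*0 = 0*0 = 0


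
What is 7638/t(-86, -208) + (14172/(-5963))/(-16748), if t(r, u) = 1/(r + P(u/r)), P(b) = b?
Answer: -685370641300383/1073584483 ≈ -6.3840e+5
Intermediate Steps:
t(r, u) = 1/(r + u/r)
7638/t(-86, -208) + (14172/(-5963))/(-16748) = 7638/((-86/(-208 + (-86)**2))) + (14172/(-5963))/(-16748) = 7638/((-86/(-208 + 7396))) + (14172*(-1/5963))*(-1/16748) = 7638/((-86/7188)) - 14172/5963*(-1/16748) = 7638/((-86*1/7188)) + 3543/24967081 = 7638/(-43/3594) + 3543/24967081 = 7638*(-3594/43) + 3543/24967081 = -27450972/43 + 3543/24967081 = -685370641300383/1073584483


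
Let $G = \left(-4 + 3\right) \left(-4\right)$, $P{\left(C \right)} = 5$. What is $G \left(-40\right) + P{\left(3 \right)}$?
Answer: $-155$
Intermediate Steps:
$G = 4$ ($G = \left(-1\right) \left(-4\right) = 4$)
$G \left(-40\right) + P{\left(3 \right)} = 4 \left(-40\right) + 5 = -160 + 5 = -155$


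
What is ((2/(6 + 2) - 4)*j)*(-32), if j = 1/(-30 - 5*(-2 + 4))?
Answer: -3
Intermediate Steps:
j = -1/40 (j = 1/(-30 - 5*2) = 1/(-30 - 10) = 1/(-40) = -1/40 ≈ -0.025000)
((2/(6 + 2) - 4)*j)*(-32) = ((2/(6 + 2) - 4)*(-1/40))*(-32) = ((2/8 - 4)*(-1/40))*(-32) = (((⅛)*2 - 4)*(-1/40))*(-32) = ((¼ - 4)*(-1/40))*(-32) = -15/4*(-1/40)*(-32) = (3/32)*(-32) = -3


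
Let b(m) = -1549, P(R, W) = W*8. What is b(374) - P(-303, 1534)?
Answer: -13821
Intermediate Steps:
P(R, W) = 8*W
b(374) - P(-303, 1534) = -1549 - 8*1534 = -1549 - 1*12272 = -1549 - 12272 = -13821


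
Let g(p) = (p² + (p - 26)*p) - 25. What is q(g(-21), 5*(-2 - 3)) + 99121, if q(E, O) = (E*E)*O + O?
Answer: -49111129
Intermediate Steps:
g(p) = -25 + p² + p*(-26 + p) (g(p) = (p² + (-26 + p)*p) - 25 = (p² + p*(-26 + p)) - 25 = -25 + p² + p*(-26 + p))
q(E, O) = O + O*E² (q(E, O) = E²*O + O = O*E² + O = O + O*E²)
q(g(-21), 5*(-2 - 3)) + 99121 = (5*(-2 - 3))*(1 + (-25 - 26*(-21) + 2*(-21)²)²) + 99121 = (5*(-5))*(1 + (-25 + 546 + 2*441)²) + 99121 = -25*(1 + (-25 + 546 + 882)²) + 99121 = -25*(1 + 1403²) + 99121 = -25*(1 + 1968409) + 99121 = -25*1968410 + 99121 = -49210250 + 99121 = -49111129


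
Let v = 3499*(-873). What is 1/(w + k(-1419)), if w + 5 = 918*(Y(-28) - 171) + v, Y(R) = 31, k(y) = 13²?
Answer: -1/3182983 ≈ -3.1417e-7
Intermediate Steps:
v = -3054627
k(y) = 169
w = -3183152 (w = -5 + (918*(31 - 171) - 3054627) = -5 + (918*(-140) - 3054627) = -5 + (-128520 - 3054627) = -5 - 3183147 = -3183152)
1/(w + k(-1419)) = 1/(-3183152 + 169) = 1/(-3182983) = -1/3182983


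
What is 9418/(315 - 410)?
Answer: -9418/95 ≈ -99.137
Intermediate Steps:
9418/(315 - 410) = 9418/(-95) = 9418*(-1/95) = -9418/95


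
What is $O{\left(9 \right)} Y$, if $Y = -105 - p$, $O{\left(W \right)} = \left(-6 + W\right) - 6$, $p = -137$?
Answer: $-96$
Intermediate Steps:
$O{\left(W \right)} = -12 + W$
$Y = 32$ ($Y = -105 - -137 = -105 + 137 = 32$)
$O{\left(9 \right)} Y = \left(-12 + 9\right) 32 = \left(-3\right) 32 = -96$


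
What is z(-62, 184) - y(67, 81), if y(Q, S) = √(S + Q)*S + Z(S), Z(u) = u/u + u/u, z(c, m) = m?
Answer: 182 - 162*√37 ≈ -803.41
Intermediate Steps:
Z(u) = 2 (Z(u) = 1 + 1 = 2)
y(Q, S) = 2 + S*√(Q + S) (y(Q, S) = √(S + Q)*S + 2 = √(Q + S)*S + 2 = S*√(Q + S) + 2 = 2 + S*√(Q + S))
z(-62, 184) - y(67, 81) = 184 - (2 + 81*√(67 + 81)) = 184 - (2 + 81*√148) = 184 - (2 + 81*(2*√37)) = 184 - (2 + 162*√37) = 184 + (-2 - 162*√37) = 182 - 162*√37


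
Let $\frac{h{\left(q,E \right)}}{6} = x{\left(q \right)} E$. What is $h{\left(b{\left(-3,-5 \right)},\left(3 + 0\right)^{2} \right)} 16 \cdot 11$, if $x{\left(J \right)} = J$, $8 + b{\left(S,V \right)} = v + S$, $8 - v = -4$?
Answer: $9504$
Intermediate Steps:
$v = 12$ ($v = 8 - -4 = 8 + 4 = 12$)
$b{\left(S,V \right)} = 4 + S$ ($b{\left(S,V \right)} = -8 + \left(12 + S\right) = 4 + S$)
$h{\left(q,E \right)} = 6 E q$ ($h{\left(q,E \right)} = 6 q E = 6 E q$)
$h{\left(b{\left(-3,-5 \right)},\left(3 + 0\right)^{2} \right)} 16 \cdot 11 = 6 \left(3 + 0\right)^{2} \left(4 - 3\right) 16 \cdot 11 = 6 \cdot 3^{2} \cdot 1 \cdot 16 \cdot 11 = 6 \cdot 9 \cdot 1 \cdot 16 \cdot 11 = 54 \cdot 16 \cdot 11 = 864 \cdot 11 = 9504$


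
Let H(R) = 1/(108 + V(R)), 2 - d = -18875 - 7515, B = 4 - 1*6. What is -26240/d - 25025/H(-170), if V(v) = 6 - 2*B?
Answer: -9741785330/3299 ≈ -2.9530e+6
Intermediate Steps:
B = -2 (B = 4 - 6 = -2)
d = 26392 (d = 2 - (-18875 - 7515) = 2 - 1*(-26390) = 2 + 26390 = 26392)
V(v) = 10 (V(v) = 6 - 2*(-2) = 6 + 4 = 10)
H(R) = 1/118 (H(R) = 1/(108 + 10) = 1/118)
-26240/d - 25025/H(-170) = -26240/26392 - 25025/1/118 = -26240*1/26392 - 25025*118 = -3280/3299 - 2952950 = -9741785330/3299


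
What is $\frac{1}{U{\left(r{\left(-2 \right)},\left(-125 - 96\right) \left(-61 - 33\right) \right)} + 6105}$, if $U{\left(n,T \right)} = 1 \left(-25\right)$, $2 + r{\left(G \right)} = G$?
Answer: $\frac{1}{6080} \approx 0.00016447$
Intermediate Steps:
$r{\left(G \right)} = -2 + G$
$U{\left(n,T \right)} = -25$
$\frac{1}{U{\left(r{\left(-2 \right)},\left(-125 - 96\right) \left(-61 - 33\right) \right)} + 6105} = \frac{1}{-25 + 6105} = \frac{1}{6080}$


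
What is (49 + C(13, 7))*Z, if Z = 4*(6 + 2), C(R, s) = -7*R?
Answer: -1344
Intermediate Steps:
Z = 32 (Z = 4*8 = 32)
(49 + C(13, 7))*Z = (49 - 7*13)*32 = (49 - 91)*32 = -42*32 = -1344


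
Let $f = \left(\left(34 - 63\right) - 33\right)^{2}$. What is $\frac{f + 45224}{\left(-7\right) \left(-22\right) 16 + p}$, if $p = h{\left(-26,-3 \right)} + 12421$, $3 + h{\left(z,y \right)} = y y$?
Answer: $\frac{49068}{14891} \approx 3.2951$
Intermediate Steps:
$f = 3844$ ($f = \left(-29 - 33\right)^{2} = \left(-62\right)^{2} = 3844$)
$h{\left(z,y \right)} = -3 + y^{2}$ ($h{\left(z,y \right)} = -3 + y y = -3 + y^{2}$)
$p = 12427$ ($p = \left(-3 + \left(-3\right)^{2}\right) + 12421 = \left(-3 + 9\right) + 12421 = 6 + 12421 = 12427$)
$\frac{f + 45224}{\left(-7\right) \left(-22\right) 16 + p} = \frac{3844 + 45224}{\left(-7\right) \left(-22\right) 16 + 12427} = \frac{49068}{154 \cdot 16 + 12427} = \frac{49068}{2464 + 12427} = \frac{49068}{14891}$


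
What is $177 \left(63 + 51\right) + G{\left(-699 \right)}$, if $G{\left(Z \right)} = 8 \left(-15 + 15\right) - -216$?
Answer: $20394$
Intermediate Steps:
$G{\left(Z \right)} = 216$ ($G{\left(Z \right)} = 8 \cdot 0 + 216 = 0 + 216 = 216$)
$177 \left(63 + 51\right) + G{\left(-699 \right)} = 177 \left(63 + 51\right) + 216 = 177 \cdot 114 + 216 = 20178 + 216 = 20394$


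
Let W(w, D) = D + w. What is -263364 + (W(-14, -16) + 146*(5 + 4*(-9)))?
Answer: -267920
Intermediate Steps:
-263364 + (W(-14, -16) + 146*(5 + 4*(-9))) = -263364 + ((-16 - 14) + 146*(5 + 4*(-9))) = -263364 + (-30 + 146*(5 - 36)) = -263364 + (-30 + 146*(-31)) = -263364 + (-30 - 4526) = -263364 - 4556 = -267920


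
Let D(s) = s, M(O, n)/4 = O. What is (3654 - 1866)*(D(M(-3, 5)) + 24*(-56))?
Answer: -2424528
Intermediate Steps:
M(O, n) = 4*O
(3654 - 1866)*(D(M(-3, 5)) + 24*(-56)) = (3654 - 1866)*(4*(-3) + 24*(-56)) = 1788*(-12 - 1344) = 1788*(-1356) = -2424528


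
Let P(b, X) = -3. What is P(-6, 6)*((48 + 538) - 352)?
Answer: -702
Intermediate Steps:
P(-6, 6)*((48 + 538) - 352) = -3*((48 + 538) - 352) = -3*(586 - 352) = -3*234 = -702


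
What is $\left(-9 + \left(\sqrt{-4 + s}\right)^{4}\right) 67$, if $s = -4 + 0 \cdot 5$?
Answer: $3685$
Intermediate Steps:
$s = -4$ ($s = -4 + 0 = -4$)
$\left(-9 + \left(\sqrt{-4 + s}\right)^{4}\right) 67 = \left(-9 + \left(\sqrt{-4 - 4}\right)^{4}\right) 67 = \left(-9 + \left(\sqrt{-8}\right)^{4}\right) 67 = \left(-9 + \left(2 i \sqrt{2}\right)^{4}\right) 67 = \left(-9 + 64\right) 67 = 55 \cdot 67 = 3685$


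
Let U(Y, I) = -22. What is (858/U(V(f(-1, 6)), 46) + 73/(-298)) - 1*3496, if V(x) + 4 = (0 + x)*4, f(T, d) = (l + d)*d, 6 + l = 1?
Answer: -1053503/298 ≈ -3535.2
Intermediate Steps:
l = -5 (l = -6 + 1 = -5)
f(T, d) = d*(-5 + d) (f(T, d) = (-5 + d)*d = d*(-5 + d))
V(x) = -4 + 4*x (V(x) = -4 + (0 + x)*4 = -4 + x*4 = -4 + 4*x)
(858/U(V(f(-1, 6)), 46) + 73/(-298)) - 1*3496 = (858/(-22) + 73/(-298)) - 1*3496 = (858*(-1/22) + 73*(-1/298)) - 3496 = (-39 - 73/298) - 3496 = -11695/298 - 3496 = -1053503/298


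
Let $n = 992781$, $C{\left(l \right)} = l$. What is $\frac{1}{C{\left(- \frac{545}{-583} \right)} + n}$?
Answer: $\frac{583}{578791868} \approx 1.0073 \cdot 10^{-6}$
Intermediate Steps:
$\frac{1}{C{\left(- \frac{545}{-583} \right)} + n} = \frac{1}{- \frac{545}{-583} + 992781} = \frac{1}{\left(-545\right) \left(- \frac{1}{583}\right) + 992781} = \frac{1}{\frac{545}{583} + 992781} = \frac{1}{\frac{578791868}{583}} = \frac{583}{578791868}$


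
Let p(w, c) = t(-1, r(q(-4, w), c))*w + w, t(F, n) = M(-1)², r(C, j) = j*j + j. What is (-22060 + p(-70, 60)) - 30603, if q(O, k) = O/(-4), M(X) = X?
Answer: -52803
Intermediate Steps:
q(O, k) = -O/4 (q(O, k) = O*(-¼) = -O/4)
r(C, j) = j + j² (r(C, j) = j² + j = j + j²)
t(F, n) = 1 (t(F, n) = (-1)² = 1)
p(w, c) = 2*w (p(w, c) = 1*w + w = w + w = 2*w)
(-22060 + p(-70, 60)) - 30603 = (-22060 + 2*(-70)) - 30603 = (-22060 - 140) - 30603 = -22200 - 30603 = -52803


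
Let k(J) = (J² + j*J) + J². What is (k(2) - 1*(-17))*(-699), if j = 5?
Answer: -24465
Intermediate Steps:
k(J) = 2*J² + 5*J (k(J) = (J² + 5*J) + J² = 2*J² + 5*J)
(k(2) - 1*(-17))*(-699) = (2*(5 + 2*2) - 1*(-17))*(-699) = (2*(5 + 4) + 17)*(-699) = (2*9 + 17)*(-699) = (18 + 17)*(-699) = 35*(-699) = -24465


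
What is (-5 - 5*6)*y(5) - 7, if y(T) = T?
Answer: -182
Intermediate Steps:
(-5 - 5*6)*y(5) - 7 = (-5 - 5*6)*5 - 7 = (-5 - 30)*5 - 7 = -35*5 - 7 = -175 - 7 = -182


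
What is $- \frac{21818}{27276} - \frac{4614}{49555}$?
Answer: $- \frac{603521227}{675831090} \approx -0.89301$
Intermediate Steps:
$- \frac{21818}{27276} - \frac{4614}{49555} = \left(-21818\right) \frac{1}{27276} - \frac{4614}{49555} = - \frac{10909}{13638} - \frac{4614}{49555} = - \frac{603521227}{675831090}$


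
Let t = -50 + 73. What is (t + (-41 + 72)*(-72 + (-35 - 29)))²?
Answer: 17581249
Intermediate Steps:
t = 23
(t + (-41 + 72)*(-72 + (-35 - 29)))² = (23 + (-41 + 72)*(-72 + (-35 - 29)))² = (23 + 31*(-72 - 64))² = (23 + 31*(-136))² = (23 - 4216)² = (-4193)² = 17581249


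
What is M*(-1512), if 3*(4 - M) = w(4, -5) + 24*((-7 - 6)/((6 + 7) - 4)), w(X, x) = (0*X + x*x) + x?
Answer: -13440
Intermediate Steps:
w(X, x) = x + x**2 (w(X, x) = (0 + x**2) + x = x**2 + x = x + x**2)
M = 80/9 (M = 4 - (-5*(1 - 5) + 24*((-7 - 6)/((6 + 7) - 4)))/3 = 4 - (-5*(-4) + 24*(-13/(13 - 4)))/3 = 4 - (20 + 24*(-13/9))/3 = 4 - (20 - 104/3)/3 = 4 - 1/3*(-44/3) = 4 + 44/9 = 80/9 ≈ 8.8889)
M*(-1512) = (80/9)*(-1512) = -13440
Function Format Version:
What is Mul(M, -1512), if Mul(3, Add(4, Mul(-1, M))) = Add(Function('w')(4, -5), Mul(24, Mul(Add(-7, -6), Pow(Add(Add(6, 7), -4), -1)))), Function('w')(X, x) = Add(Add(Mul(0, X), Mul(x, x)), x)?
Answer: -13440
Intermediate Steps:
Function('w')(X, x) = Add(x, Pow(x, 2)) (Function('w')(X, x) = Add(Add(0, Pow(x, 2)), x) = Add(Pow(x, 2), x) = Add(x, Pow(x, 2)))
M = Rational(80, 9) (M = Add(4, Mul(Rational(-1, 3), Add(Mul(-5, Add(1, -5)), Mul(24, Mul(Add(-7, -6), Pow(Add(Add(6, 7), -4), -1)))))) = Add(4, Mul(Rational(-1, 3), Add(Mul(-5, -4), Mul(24, Mul(-13, Pow(Add(13, -4), -1)))))) = Add(4, Mul(Rational(-1, 3), Add(20, Mul(24, Mul(-13, Pow(9, -1)))))) = Add(4, Mul(Rational(-1, 3), Add(20, Mul(24, Mul(-13, Rational(1, 9)))))) = Add(4, Mul(Rational(-1, 3), Add(20, Mul(24, Rational(-13, 9))))) = Add(4, Mul(Rational(-1, 3), Add(20, Rational(-104, 3)))) = Add(4, Mul(Rational(-1, 3), Rational(-44, 3))) = Add(4, Rational(44, 9)) = Rational(80, 9) ≈ 8.8889)
Mul(M, -1512) = Mul(Rational(80, 9), -1512) = -13440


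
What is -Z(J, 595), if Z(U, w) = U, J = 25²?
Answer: -625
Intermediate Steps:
J = 625
-Z(J, 595) = -1*625 = -625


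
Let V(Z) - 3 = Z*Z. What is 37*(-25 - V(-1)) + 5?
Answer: -1068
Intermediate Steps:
V(Z) = 3 + Z**2 (V(Z) = 3 + Z*Z = 3 + Z**2)
37*(-25 - V(-1)) + 5 = 37*(-25 - (3 + (-1)**2)) + 5 = 37*(-25 - (3 + 1)) + 5 = 37*(-25 - 1*4) + 5 = 37*(-25 - 4) + 5 = 37*(-29) + 5 = -1073 + 5 = -1068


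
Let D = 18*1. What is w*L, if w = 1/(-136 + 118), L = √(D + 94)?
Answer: -2*√7/9 ≈ -0.58794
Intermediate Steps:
D = 18
L = 4*√7 (L = √(18 + 94) = √112 = 4*√7 ≈ 10.583)
w = -1/18 (w = 1/(-18) = -1/18 ≈ -0.055556)
w*L = -2*√7/9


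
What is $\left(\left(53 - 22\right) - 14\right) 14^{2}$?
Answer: $3332$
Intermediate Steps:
$\left(\left(53 - 22\right) - 14\right) 14^{2} = \left(31 - 14\right) 196 = 17 \cdot 196 = 3332$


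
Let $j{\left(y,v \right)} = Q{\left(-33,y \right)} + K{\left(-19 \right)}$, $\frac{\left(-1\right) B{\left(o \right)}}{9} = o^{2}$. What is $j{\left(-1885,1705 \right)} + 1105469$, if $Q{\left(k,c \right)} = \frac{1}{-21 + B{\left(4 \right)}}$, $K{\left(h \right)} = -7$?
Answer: $\frac{182401229}{165} \approx 1.1055 \cdot 10^{6}$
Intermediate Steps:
$B{\left(o \right)} = - 9 o^{2}$
$Q{\left(k,c \right)} = - \frac{1}{165}$ ($Q{\left(k,c \right)} = \frac{1}{-21 - 9 \cdot 4^{2}} = \frac{1}{-21 - 144} = \frac{1}{-165} = - \frac{1}{165}$)
$j{\left(y,v \right)} = - \frac{1156}{165}$ ($j{\left(y,v \right)} = - \frac{1}{165} - 7 = - \frac{1156}{165}$)
$j{\left(-1885,1705 \right)} + 1105469 = - \frac{1156}{165} + 1105469 = \frac{182401229}{165}$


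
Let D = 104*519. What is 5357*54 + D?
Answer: 343254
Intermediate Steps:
D = 53976
5357*54 + D = 5357*54 + 53976 = 289278 + 53976 = 343254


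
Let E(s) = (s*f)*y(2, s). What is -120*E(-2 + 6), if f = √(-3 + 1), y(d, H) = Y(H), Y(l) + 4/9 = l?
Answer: -5120*I*√2/3 ≈ -2413.6*I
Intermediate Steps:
Y(l) = -4/9 + l
y(d, H) = -4/9 + H
f = I*√2 (f = √(-2) = I*√2 ≈ 1.4142*I)
E(s) = I*s*√2*(-4/9 + s) (E(s) = (s*(I*√2))*(-4/9 + s) = (I*s*√2)*(-4/9 + s) = I*s*√2*(-4/9 + s))
-120*E(-2 + 6) = -40*I*(-2 + 6)*√2*(-4 + 9*(-2 + 6))/3 = -40*I*4*√2*(-4 + 9*4)/3 = -40*I*4*√2*(-4 + 36)/3 = -40*I*4*√2*32/3 = -5120*I*√2/3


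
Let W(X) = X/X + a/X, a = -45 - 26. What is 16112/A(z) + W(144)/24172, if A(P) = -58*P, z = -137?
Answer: 28041357037/13829091264 ≈ 2.0277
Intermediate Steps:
a = -71
W(X) = 1 - 71/X (W(X) = X/X - 71/X = 1 - 71/X)
16112/A(z) + W(144)/24172 = 16112/((-58*(-137))) + ((-71 + 144)/144)/24172 = 16112/7946 + ((1/144)*73)*(1/24172) = 16112*(1/7946) + (73/144)*(1/24172) = 8056/3973 + 73/3480768 = 28041357037/13829091264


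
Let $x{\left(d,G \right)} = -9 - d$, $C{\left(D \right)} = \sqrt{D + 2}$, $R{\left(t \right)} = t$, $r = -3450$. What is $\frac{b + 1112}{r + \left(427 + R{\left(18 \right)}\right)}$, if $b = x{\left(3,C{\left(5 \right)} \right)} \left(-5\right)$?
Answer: $- \frac{1172}{3005} \approx -0.39002$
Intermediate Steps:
$C{\left(D \right)} = \sqrt{2 + D}$
$b = 60$ ($b = \left(-9 - 3\right) \left(-5\right) = \left(-12\right) \left(-5\right) = 60$)
$\frac{b + 1112}{r + \left(427 + R{\left(18 \right)}\right)} = \frac{60 + 1112}{-3450 + \left(427 + 18\right)} = \frac{1172}{-3450 + 445} = \frac{1172}{-3005} = 1172 \left(- \frac{1}{3005}\right) = - \frac{1172}{3005}$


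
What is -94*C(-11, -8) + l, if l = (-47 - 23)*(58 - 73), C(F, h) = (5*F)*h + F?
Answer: -39276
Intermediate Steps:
C(F, h) = F + 5*F*h (C(F, h) = 5*F*h + F = F + 5*F*h)
l = 1050 (l = -70*(-15) = 1050)
-94*C(-11, -8) + l = -(-1034)*(1 + 5*(-8)) + 1050 = -(-1034)*(1 - 40) + 1050 = -(-1034)*(-39) + 1050 = -94*429 + 1050 = -40326 + 1050 = -39276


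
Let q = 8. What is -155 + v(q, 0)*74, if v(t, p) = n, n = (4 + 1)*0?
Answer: -155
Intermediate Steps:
n = 0 (n = 5*0 = 0)
v(t, p) = 0
-155 + v(q, 0)*74 = -155 + 0*74 = -155 + 0 = -155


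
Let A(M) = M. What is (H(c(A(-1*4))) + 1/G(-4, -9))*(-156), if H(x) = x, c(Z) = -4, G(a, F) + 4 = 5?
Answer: 468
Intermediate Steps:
G(a, F) = 1 (G(a, F) = -4 + 5 = 1)
(H(c(A(-1*4))) + 1/G(-4, -9))*(-156) = (-4 + 1/1)*(-156) = (-4 + 1)*(-156) = -3*(-156) = 468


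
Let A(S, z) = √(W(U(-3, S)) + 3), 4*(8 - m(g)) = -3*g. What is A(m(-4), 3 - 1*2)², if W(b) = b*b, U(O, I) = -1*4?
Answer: 19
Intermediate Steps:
U(O, I) = -4
W(b) = b²
m(g) = 8 + 3*g/4 (m(g) = 8 - (-3)*g/4 = 8 + 3*g/4)
A(S, z) = √19 (A(S, z) = √((-4)² + 3) = √(16 + 3) = √19)
A(m(-4), 3 - 1*2)² = (√19)² = 19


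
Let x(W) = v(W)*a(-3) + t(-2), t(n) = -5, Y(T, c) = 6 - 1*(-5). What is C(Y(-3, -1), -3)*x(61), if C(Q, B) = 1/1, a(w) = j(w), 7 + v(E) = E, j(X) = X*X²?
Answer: -1463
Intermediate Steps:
j(X) = X³
Y(T, c) = 11 (Y(T, c) = 6 + 5 = 11)
v(E) = -7 + E
a(w) = w³
C(Q, B) = 1
x(W) = 184 - 27*W (x(W) = (-7 + W)*(-3)³ - 5 = (-7 + W)*(-27) - 5 = (189 - 27*W) - 5 = 184 - 27*W)
C(Y(-3, -1), -3)*x(61) = 1*(184 - 27*61) = 1*(184 - 1647) = 1*(-1463) = -1463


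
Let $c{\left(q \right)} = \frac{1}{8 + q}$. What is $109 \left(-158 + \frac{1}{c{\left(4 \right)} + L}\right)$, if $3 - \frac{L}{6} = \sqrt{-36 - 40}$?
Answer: $- \frac{7595875370}{441073} + \frac{188352 i \sqrt{19}}{441073} \approx -17221.0 + 1.8614 i$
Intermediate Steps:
$L = 18 - 12 i \sqrt{19}$ ($L = 18 - 6 \sqrt{-36 - 40} = 18 - 6 \sqrt{-76} = 18 - 6 \cdot 2 i \sqrt{19} = 18 - 12 i \sqrt{19} \approx 18.0 - 52.307 i$)
$109 \left(-158 + \frac{1}{c{\left(4 \right)} + L}\right) = 109 \left(-158 + \frac{1}{\frac{1}{8 + 4} + \left(18 - 12 i \sqrt{19}\right)}\right) = 109 \left(-158 + \frac{1}{\frac{1}{12} + \left(18 - 12 i \sqrt{19}\right)}\right) = 109 \left(-158 + \frac{1}{\frac{217}{12} - 12 i \sqrt{19}}\right) = -17222 + \frac{109}{\frac{217}{12} - 12 i \sqrt{19}}$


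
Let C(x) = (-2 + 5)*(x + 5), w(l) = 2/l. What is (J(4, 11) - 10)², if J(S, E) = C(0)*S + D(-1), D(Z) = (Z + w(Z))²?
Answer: 3481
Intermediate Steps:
C(x) = 15 + 3*x (C(x) = 3*(5 + x) = 15 + 3*x)
D(Z) = (Z + 2/Z)²
J(S, E) = 9 + 15*S (J(S, E) = (15 + 3*0)*S + (2 + (-1)²)²/(-1)² = (15 + 0)*S + 1*(2 + 1)² = 15*S + 1*3² = 15*S + 1*9 = 15*S + 9 = 9 + 15*S)
(J(4, 11) - 10)² = ((9 + 15*4) - 10)² = ((9 + 60) - 10)² = (69 - 10)² = 59² = 3481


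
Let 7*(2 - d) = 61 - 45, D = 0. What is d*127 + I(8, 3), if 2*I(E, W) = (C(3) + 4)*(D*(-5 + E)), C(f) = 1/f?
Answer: -254/7 ≈ -36.286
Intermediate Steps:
I(E, W) = 0 (I(E, W) = ((1/3 + 4)*(0*(-5 + E)))/2 = ((1/3 + 4)*0)/2 = ((13/3)*0)/2 = (1/2)*0 = 0)
d = -2/7 (d = 2 - (61 - 45)/7 = 2 - 1/7*16 = 2 - 16/7 = -2/7 ≈ -0.28571)
d*127 + I(8, 3) = -2/7*127 + 0 = -254/7 + 0 = -254/7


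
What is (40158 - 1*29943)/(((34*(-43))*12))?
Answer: -3405/5848 ≈ -0.58225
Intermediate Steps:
(40158 - 1*29943)/(((34*(-43))*12)) = (40158 - 29943)/((-1462*12)) = 10215/(-17544) = 10215*(-1/17544) = -3405/5848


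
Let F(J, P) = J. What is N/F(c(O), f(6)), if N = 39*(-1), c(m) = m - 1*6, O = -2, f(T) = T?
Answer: 39/8 ≈ 4.8750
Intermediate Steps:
c(m) = -6 + m (c(m) = m - 6 = -6 + m)
N = -39
N/F(c(O), f(6)) = -39/(-6 - 2) = -39/(-8) = -39*(-1/8) = 39/8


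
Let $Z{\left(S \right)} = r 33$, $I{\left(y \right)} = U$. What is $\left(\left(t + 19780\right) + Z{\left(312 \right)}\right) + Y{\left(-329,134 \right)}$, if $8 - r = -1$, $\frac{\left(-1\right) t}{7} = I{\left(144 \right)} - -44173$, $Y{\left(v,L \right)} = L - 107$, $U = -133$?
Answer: $-288176$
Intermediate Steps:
$Y{\left(v,L \right)} = -107 + L$
$I{\left(y \right)} = -133$
$t = -308280$ ($t = - 7 \left(-133 - -44173\right) = - 7 \left(-133 + 44173\right) = \left(-7\right) 44040 = -308280$)
$r = 9$ ($r = 8 - -1 = 8 + 1 = 9$)
$Z{\left(S \right)} = 297$ ($Z{\left(S \right)} = 9 \cdot 33 = 297$)
$\left(\left(t + 19780\right) + Z{\left(312 \right)}\right) + Y{\left(-329,134 \right)} = \left(\left(-308280 + 19780\right) + 297\right) + \left(-107 + 134\right) = \left(-288500 + 297\right) + 27 = -288203 + 27 = -288176$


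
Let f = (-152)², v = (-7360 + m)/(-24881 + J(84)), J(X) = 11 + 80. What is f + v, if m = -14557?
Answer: 572770077/24790 ≈ 23105.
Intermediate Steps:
J(X) = 91
v = 21917/24790 (v = (-7360 - 14557)/(-24881 + 91) = -21917/(-24790) = -21917*(-1/24790) = 21917/24790 ≈ 0.88411)
f = 23104
f + v = 23104 + 21917/24790 = 572770077/24790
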